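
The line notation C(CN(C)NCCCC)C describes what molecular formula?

Heavy atoms from the SMILES: 8 C, 2 N.
Implicit hydrogens by atom environment:
  5 × C: 2 H each → 10
  3 × C: 3 H each → 9
  1 × N: 1 H
  1 × N: no H
  Total hydrogens = 20.
Molecular formula: C8H20N2

C8H20N2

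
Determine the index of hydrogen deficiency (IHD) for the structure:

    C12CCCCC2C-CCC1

Molecular formula from the SMILES: C10H18.
DoU = (2C + 2 + N − H − X)/2 = (2·10 + 2 + 0 − 18 − 0)/2 = 4/2 = 2.
(Structurally: 2 ring(s) + 0 π bond(s) = 2.)

2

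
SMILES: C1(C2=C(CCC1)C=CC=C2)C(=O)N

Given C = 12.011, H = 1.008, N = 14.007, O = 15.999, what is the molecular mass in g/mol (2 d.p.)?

175.23

Molecular formula: C11H13NO.
M = 11×12.011 + 13×1.008 + 1×14.007 + 1×15.999 = 175.23 g/mol.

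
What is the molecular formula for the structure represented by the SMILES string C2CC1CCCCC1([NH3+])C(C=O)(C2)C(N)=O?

Heavy atoms from the SMILES: 12 C, 2 N, 2 O.
Implicit hydrogens by atom environment:
  7 × C: 2 H each → 14
  3 × C: no H
  2 × C: 1 H each → 2
  2 × O: no H
  1 × N (charge +1): 3 H
  1 × N: 2 H
  Total hydrogens = 21.
Net charge +1.
Molecular formula: C12H21N2O2+

C12H21N2O2+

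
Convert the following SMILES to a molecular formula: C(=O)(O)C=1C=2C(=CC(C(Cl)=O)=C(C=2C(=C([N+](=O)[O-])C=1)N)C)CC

C15H13ClN2O5

Heavy atoms from the SMILES: 15 C, 1 Cl, 2 N, 5 O.
Implicit hydrogens by atom environment:
  8 × C (aromatic): no H
  3 × O: no H
  2 × C: 3 H each → 6
  2 × C (aromatic): 1 H each → 2
  2 × C: no H
  1 × C: 2 H
  1 × Cl: no H
  1 × N: 2 H
  1 × N (charge +1): no H
  1 × O: 1 H
  1 × O (charge -1): no H
  Total hydrogens = 13.
Molecular formula: C15H13ClN2O5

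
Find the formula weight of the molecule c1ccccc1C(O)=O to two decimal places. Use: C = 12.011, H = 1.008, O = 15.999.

Molecular formula: C7H6O2.
M = 7×12.011 + 6×1.008 + 2×15.999 = 122.12 g/mol.

122.12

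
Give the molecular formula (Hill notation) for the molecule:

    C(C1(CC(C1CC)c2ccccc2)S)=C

Heavy atoms from the SMILES: 14 C, 1 S.
Implicit hydrogens by atom environment:
  5 × C (aromatic): 1 H each → 5
  3 × C: 2 H each → 6
  3 × C: 1 H each → 3
  1 × C: 3 H
  1 × C: no H
  1 × C (aromatic): no H
  1 × S: 1 H
  Total hydrogens = 18.
Molecular formula: C14H18S

C14H18S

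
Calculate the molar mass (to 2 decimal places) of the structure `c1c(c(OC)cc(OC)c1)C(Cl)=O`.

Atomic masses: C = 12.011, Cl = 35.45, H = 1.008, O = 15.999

200.62

Molecular formula: C9H9ClO3.
M = 9×12.011 + 1×35.45 + 9×1.008 + 3×15.999 = 200.62 g/mol.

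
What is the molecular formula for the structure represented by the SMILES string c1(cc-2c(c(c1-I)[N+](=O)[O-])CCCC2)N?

Heavy atoms from the SMILES: 10 C, 1 I, 2 N, 2 O.
Implicit hydrogens by atom environment:
  5 × C (aromatic): no H
  4 × C: 2 H each → 8
  1 × C (aromatic): 1 H
  1 × I: no H
  1 × N: 2 H
  1 × N (charge +1): no H
  1 × O: no H
  1 × O (charge -1): no H
  Total hydrogens = 11.
Molecular formula: C10H11IN2O2

C10H11IN2O2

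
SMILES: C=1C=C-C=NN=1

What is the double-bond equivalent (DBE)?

Molecular formula from the SMILES: C4H4N2.
DoU = (2C + 2 + N − H − X)/2 = (2·4 + 2 + 2 − 4 − 0)/2 = 8/2 = 4.
(Structurally: 1 ring(s) + 3 π bond(s) = 4.)

4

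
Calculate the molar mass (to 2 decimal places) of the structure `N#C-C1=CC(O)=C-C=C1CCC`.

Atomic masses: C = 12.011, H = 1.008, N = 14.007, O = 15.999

Molecular formula: C10H11NO.
M = 10×12.011 + 11×1.008 + 1×14.007 + 1×15.999 = 161.20 g/mol.

161.20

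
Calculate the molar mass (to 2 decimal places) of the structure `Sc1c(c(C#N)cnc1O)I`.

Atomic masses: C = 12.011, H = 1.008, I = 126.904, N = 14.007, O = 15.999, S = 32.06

Molecular formula: C6H3IN2OS.
M = 6×12.011 + 3×1.008 + 1×126.904 + 2×14.007 + 1×15.999 + 1×32.06 = 278.07 g/mol.

278.07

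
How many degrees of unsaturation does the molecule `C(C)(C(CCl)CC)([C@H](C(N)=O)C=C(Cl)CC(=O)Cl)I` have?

3

Molecular formula from the SMILES: C12H17Cl3INO2.
DoU = (2C + 2 + N − H − X)/2 = (2·12 + 2 + 1 − 17 − 4)/2 = 6/2 = 3.
(Structurally: 0 ring(s) + 3 π bond(s) = 3.)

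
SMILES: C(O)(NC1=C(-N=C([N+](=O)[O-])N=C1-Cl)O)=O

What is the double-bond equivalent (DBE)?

6

Molecular formula from the SMILES: C5H3ClN4O5.
DoU = (2C + 2 + N − H − X)/2 = (2·5 + 2 + 4 − 3 − 1)/2 = 12/2 = 6.
(Structurally: 1 ring(s) + 5 π bond(s) = 6.)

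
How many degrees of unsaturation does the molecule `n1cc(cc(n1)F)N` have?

4

Molecular formula from the SMILES: C4H4FN3.
DoU = (2C + 2 + N − H − X)/2 = (2·4 + 2 + 3 − 4 − 1)/2 = 8/2 = 4.
(Structurally: 1 ring(s) + 3 π bond(s) = 4.)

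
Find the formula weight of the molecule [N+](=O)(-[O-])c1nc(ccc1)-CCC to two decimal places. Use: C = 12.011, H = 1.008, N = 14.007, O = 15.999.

166.18

Molecular formula: C8H10N2O2.
M = 8×12.011 + 10×1.008 + 2×14.007 + 2×15.999 = 166.18 g/mol.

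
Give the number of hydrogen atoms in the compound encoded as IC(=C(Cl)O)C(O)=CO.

4

Hydrogens are implicit in SMILES; fill each atom to its normal valence:
  3 × C: no H
  3 × O: 1 H each → 3
  1 × C: 1 H
  1 × Cl: no H
  1 × I: no H
  Total hydrogens = 4.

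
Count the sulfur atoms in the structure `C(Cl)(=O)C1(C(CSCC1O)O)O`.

The symbol for sulfur appears 1 time in the SMILES.

1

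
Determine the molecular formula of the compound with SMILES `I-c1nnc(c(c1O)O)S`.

C4H3IN2O2S

Heavy atoms from the SMILES: 4 C, 1 I, 2 N, 2 O, 1 S.
Implicit hydrogens by atom environment:
  4 × C (aromatic): no H
  2 × N (aromatic): no H
  2 × O: 1 H each → 2
  1 × I: no H
  1 × S: 1 H
  Total hydrogens = 3.
Molecular formula: C4H3IN2O2S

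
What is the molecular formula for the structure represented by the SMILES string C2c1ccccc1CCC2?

Heavy atoms from the SMILES: 10 C.
Implicit hydrogens by atom environment:
  4 × C: 2 H each → 8
  4 × C (aromatic): 1 H each → 4
  2 × C (aromatic): no H
  Total hydrogens = 12.
Molecular formula: C10H12

C10H12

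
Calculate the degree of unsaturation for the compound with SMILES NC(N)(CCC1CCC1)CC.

Molecular formula from the SMILES: C9H20N2.
DoU = (2C + 2 + N − H − X)/2 = (2·9 + 2 + 2 − 20 − 0)/2 = 2/2 = 1.
(Structurally: 1 ring(s) + 0 π bond(s) = 1.)

1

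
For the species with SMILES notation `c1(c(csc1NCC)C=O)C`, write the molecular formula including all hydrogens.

Heavy atoms from the SMILES: 8 C, 1 N, 1 O, 1 S.
Implicit hydrogens by atom environment:
  3 × C (aromatic): no H
  2 × C: 3 H each → 6
  1 × C: 2 H
  1 × C (aromatic): 1 H
  1 × C: 1 H
  1 × N: 1 H
  1 × O: no H
  1 × S (aromatic): no H
  Total hydrogens = 11.
Molecular formula: C8H11NOS

C8H11NOS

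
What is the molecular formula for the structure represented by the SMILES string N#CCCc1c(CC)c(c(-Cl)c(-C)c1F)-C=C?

Heavy atoms from the SMILES: 14 C, 1 Cl, 1 F, 1 N.
Implicit hydrogens by atom environment:
  6 × C (aromatic): no H
  4 × C: 2 H each → 8
  2 × C: 3 H each → 6
  1 × C: 1 H
  1 × C: no H
  1 × Cl: no H
  1 × F: no H
  1 × N: no H
  Total hydrogens = 15.
Molecular formula: C14H15ClFN

C14H15ClFN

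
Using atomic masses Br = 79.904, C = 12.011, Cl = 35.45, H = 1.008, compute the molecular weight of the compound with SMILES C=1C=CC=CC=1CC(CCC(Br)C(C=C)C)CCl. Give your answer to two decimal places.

329.71

Molecular formula: C16H22BrCl.
M = 1×79.904 + 16×12.011 + 1×35.45 + 22×1.008 = 329.71 g/mol.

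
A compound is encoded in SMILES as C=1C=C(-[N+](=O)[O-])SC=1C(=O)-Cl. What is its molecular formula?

Heavy atoms from the SMILES: 5 C, 1 Cl, 1 N, 3 O, 1 S.
Implicit hydrogens by atom environment:
  2 × C (aromatic): 1 H each → 2
  2 × C (aromatic): no H
  2 × O: no H
  1 × C: no H
  1 × Cl: no H
  1 × N (charge +1): no H
  1 × O (charge -1): no H
  1 × S (aromatic): no H
  Total hydrogens = 2.
Molecular formula: C5H2ClNO3S

C5H2ClNO3S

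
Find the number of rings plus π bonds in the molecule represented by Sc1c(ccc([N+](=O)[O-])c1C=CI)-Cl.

Molecular formula from the SMILES: C8H5ClINO2S.
DoU = (2C + 2 + N − H − X)/2 = (2·8 + 2 + 1 − 5 − 2)/2 = 12/2 = 6.
(Structurally: 1 ring(s) + 5 π bond(s) = 6.)

6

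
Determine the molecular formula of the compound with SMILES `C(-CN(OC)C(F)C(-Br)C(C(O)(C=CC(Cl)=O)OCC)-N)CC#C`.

C15H23BrClFN2O4

Heavy atoms from the SMILES: 1 Br, 15 C, 1 Cl, 1 F, 2 N, 4 O.
Implicit hydrogens by atom environment:
  6 × C: 1 H each → 6
  4 × C: 2 H each → 8
  3 × C: no H
  3 × O: no H
  2 × C: 3 H each → 6
  1 × Br: no H
  1 × Cl: no H
  1 × F: no H
  1 × N: 2 H
  1 × N: no H
  1 × O: 1 H
  Total hydrogens = 23.
Molecular formula: C15H23BrClFN2O4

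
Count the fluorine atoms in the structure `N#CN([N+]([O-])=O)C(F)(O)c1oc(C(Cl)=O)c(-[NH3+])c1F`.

The symbol for fluorine appears 2 times in the SMILES.

2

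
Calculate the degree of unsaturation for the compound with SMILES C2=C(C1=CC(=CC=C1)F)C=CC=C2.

Molecular formula from the SMILES: C12H9F.
DoU = (2C + 2 + N − H − X)/2 = (2·12 + 2 + 0 − 9 − 1)/2 = 16/2 = 8.
(Structurally: 2 ring(s) + 6 π bond(s) = 8.)

8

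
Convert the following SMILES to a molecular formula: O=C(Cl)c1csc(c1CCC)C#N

C9H8ClNOS

Heavy atoms from the SMILES: 9 C, 1 Cl, 1 N, 1 O, 1 S.
Implicit hydrogens by atom environment:
  3 × C (aromatic): no H
  2 × C: 2 H each → 4
  2 × C: no H
  1 × C: 3 H
  1 × C (aromatic): 1 H
  1 × Cl: no H
  1 × N: no H
  1 × O: no H
  1 × S (aromatic): no H
  Total hydrogens = 8.
Molecular formula: C9H8ClNOS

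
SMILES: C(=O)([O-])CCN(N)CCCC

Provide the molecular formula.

C7H15N2O2-

Heavy atoms from the SMILES: 7 C, 2 N, 2 O.
Implicit hydrogens by atom environment:
  5 × C: 2 H each → 10
  1 × C: 3 H
  1 × C: no H
  1 × N: 2 H
  1 × N: no H
  1 × O: no H
  1 × O (charge -1): no H
  Total hydrogens = 15.
Net charge -1.
Molecular formula: C7H15N2O2-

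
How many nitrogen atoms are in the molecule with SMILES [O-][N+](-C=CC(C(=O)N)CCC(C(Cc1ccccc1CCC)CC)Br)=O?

2

The symbol for nitrogen appears 2 times in the SMILES.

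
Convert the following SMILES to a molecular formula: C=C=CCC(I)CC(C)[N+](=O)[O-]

Heavy atoms from the SMILES: 8 C, 1 I, 1 N, 2 O.
Implicit hydrogens by atom environment:
  3 × C: 2 H each → 6
  3 × C: 1 H each → 3
  1 × C: 3 H
  1 × C: no H
  1 × I: no H
  1 × N (charge +1): no H
  1 × O: no H
  1 × O (charge -1): no H
  Total hydrogens = 12.
Molecular formula: C8H12INO2

C8H12INO2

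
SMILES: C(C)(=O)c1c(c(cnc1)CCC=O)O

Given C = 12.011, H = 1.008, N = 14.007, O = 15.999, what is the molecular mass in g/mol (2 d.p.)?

193.20

Molecular formula: C10H11NO3.
M = 10×12.011 + 11×1.008 + 1×14.007 + 3×15.999 = 193.20 g/mol.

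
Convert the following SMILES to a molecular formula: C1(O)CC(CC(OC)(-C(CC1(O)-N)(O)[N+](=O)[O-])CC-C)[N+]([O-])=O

Heavy atoms from the SMILES: 12 C, 3 N, 8 O.
Implicit hydrogens by atom environment:
  5 × C: 2 H each → 10
  3 × C: no H
  3 × O: 1 H each → 3
  3 × O: no H
  2 × C: 3 H each → 6
  2 × C: 1 H each → 2
  2 × N (charge +1): no H
  2 × O (charge -1): no H
  1 × N: 2 H
  Total hydrogens = 23.
Molecular formula: C12H23N3O8

C12H23N3O8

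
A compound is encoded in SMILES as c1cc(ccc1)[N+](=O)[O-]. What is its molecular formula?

Heavy atoms from the SMILES: 6 C, 1 N, 2 O.
Implicit hydrogens by atom environment:
  5 × C (aromatic): 1 H each → 5
  1 × C (aromatic): no H
  1 × N (charge +1): no H
  1 × O: no H
  1 × O (charge -1): no H
  Total hydrogens = 5.
Molecular formula: C6H5NO2

C6H5NO2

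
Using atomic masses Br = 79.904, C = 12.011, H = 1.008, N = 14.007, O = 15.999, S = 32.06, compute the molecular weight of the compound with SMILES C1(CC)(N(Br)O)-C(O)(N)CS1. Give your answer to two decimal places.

Molecular formula: C5H11BrN2O2S.
M = 1×79.904 + 5×12.011 + 11×1.008 + 2×14.007 + 2×15.999 + 1×32.06 = 243.12 g/mol.

243.12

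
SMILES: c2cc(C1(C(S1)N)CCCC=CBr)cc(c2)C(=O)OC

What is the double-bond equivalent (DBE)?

Molecular formula from the SMILES: C15H18BrNO2S.
DoU = (2C + 2 + N − H − X)/2 = (2·15 + 2 + 1 − 18 − 1)/2 = 14/2 = 7.
(Structurally: 2 ring(s) + 5 π bond(s) = 7.)

7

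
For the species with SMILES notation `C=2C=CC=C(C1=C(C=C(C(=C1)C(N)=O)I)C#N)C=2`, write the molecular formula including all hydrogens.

Heavy atoms from the SMILES: 14 C, 1 I, 2 N, 1 O.
Implicit hydrogens by atom environment:
  7 × C (aromatic): 1 H each → 7
  5 × C (aromatic): no H
  2 × C: no H
  1 × I: no H
  1 × N: 2 H
  1 × N: no H
  1 × O: no H
  Total hydrogens = 9.
Molecular formula: C14H9IN2O

C14H9IN2O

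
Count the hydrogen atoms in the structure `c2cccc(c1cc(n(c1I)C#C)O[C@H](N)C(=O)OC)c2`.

13

Hydrogens are implicit in SMILES; fill each atom to its normal valence:
  6 × C (aromatic): 1 H each → 6
  4 × C (aromatic): no H
  3 × O: no H
  2 × C: 1 H each → 2
  2 × C: no H
  1 × C: 3 H
  1 × I: no H
  1 × N: 2 H
  1 × N (aromatic): no H
  Total hydrogens = 13.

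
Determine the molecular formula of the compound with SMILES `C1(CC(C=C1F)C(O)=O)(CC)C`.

Heavy atoms from the SMILES: 9 C, 1 F, 2 O.
Implicit hydrogens by atom environment:
  3 × C: no H
  2 × C: 3 H each → 6
  2 × C: 2 H each → 4
  2 × C: 1 H each → 2
  1 × F: no H
  1 × O: 1 H
  1 × O: no H
  Total hydrogens = 13.
Molecular formula: C9H13FO2

C9H13FO2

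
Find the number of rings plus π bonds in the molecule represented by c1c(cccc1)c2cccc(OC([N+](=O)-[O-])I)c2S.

Molecular formula from the SMILES: C13H10INO3S.
DoU = (2C + 2 + N − H − X)/2 = (2·13 + 2 + 1 − 10 − 1)/2 = 18/2 = 9.
(Structurally: 2 ring(s) + 7 π bond(s) = 9.)

9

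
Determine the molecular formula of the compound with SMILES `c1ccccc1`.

Heavy atoms from the SMILES: 6 C.
Implicit hydrogens by atom environment:
  6 × C (aromatic): 1 H each → 6
  Total hydrogens = 6.
Molecular formula: C6H6

C6H6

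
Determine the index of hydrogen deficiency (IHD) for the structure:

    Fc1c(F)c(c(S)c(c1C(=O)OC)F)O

5

Molecular formula from the SMILES: C8H5F3O3S.
DoU = (2C + 2 + N − H − X)/2 = (2·8 + 2 + 0 − 5 − 3)/2 = 10/2 = 5.
(Structurally: 1 ring(s) + 4 π bond(s) = 5.)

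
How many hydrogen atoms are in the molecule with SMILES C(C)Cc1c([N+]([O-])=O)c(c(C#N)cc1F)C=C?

11

Hydrogens are implicit in SMILES; fill each atom to its normal valence:
  5 × C (aromatic): no H
  3 × C: 2 H each → 6
  1 × C: 3 H
  1 × C (aromatic): 1 H
  1 × C: 1 H
  1 × C: no H
  1 × F: no H
  1 × N: no H
  1 × N (charge +1): no H
  1 × O: no H
  1 × O (charge -1): no H
  Total hydrogens = 11.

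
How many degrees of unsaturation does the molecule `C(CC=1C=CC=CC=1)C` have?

4

Molecular formula from the SMILES: C9H12.
DoU = (2C + 2 + N − H − X)/2 = (2·9 + 2 + 0 − 12 − 0)/2 = 8/2 = 4.
(Structurally: 1 ring(s) + 3 π bond(s) = 4.)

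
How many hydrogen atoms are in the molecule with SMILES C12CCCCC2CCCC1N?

Hydrogens are implicit in SMILES; fill each atom to its normal valence:
  7 × C: 2 H each → 14
  3 × C: 1 H each → 3
  1 × N: 2 H
  Total hydrogens = 19.

19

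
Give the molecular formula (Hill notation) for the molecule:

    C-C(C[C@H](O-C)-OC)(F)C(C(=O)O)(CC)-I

Heavy atoms from the SMILES: 10 C, 1 F, 1 I, 4 O.
Implicit hydrogens by atom environment:
  4 × C: 3 H each → 12
  3 × C: no H
  3 × O: no H
  2 × C: 2 H each → 4
  1 × C: 1 H
  1 × F: no H
  1 × I: no H
  1 × O: 1 H
  Total hydrogens = 18.
Molecular formula: C10H18FIO4

C10H18FIO4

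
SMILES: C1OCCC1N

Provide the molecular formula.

C4H9NO

Heavy atoms from the SMILES: 4 C, 1 N, 1 O.
Implicit hydrogens by atom environment:
  3 × C: 2 H each → 6
  1 × C: 1 H
  1 × N: 2 H
  1 × O: no H
  Total hydrogens = 9.
Molecular formula: C4H9NO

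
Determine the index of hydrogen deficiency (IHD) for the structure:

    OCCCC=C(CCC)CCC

Molecular formula from the SMILES: C11H22O.
DoU = (2C + 2 + N − H − X)/2 = (2·11 + 2 + 0 − 22 − 0)/2 = 2/2 = 1.
(Structurally: 0 ring(s) + 1 π bond(s) = 1.)

1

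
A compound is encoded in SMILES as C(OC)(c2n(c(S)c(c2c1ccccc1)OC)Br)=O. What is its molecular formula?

Heavy atoms from the SMILES: 1 Br, 13 C, 1 N, 3 O, 1 S.
Implicit hydrogens by atom environment:
  5 × C (aromatic): 1 H each → 5
  5 × C (aromatic): no H
  3 × O: no H
  2 × C: 3 H each → 6
  1 × Br: no H
  1 × C: no H
  1 × N (aromatic): no H
  1 × S: 1 H
  Total hydrogens = 12.
Molecular formula: C13H12BrNO3S

C13H12BrNO3S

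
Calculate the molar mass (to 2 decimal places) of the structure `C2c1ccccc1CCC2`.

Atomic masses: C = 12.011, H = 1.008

132.21

Molecular formula: C10H12.
M = 10×12.011 + 12×1.008 = 132.21 g/mol.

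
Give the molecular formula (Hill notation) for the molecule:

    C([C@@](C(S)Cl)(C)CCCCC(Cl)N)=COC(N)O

C11H22Cl2N2O2S

Heavy atoms from the SMILES: 11 C, 2 Cl, 2 N, 2 O, 1 S.
Implicit hydrogens by atom environment:
  5 × C: 1 H each → 5
  4 × C: 2 H each → 8
  2 × Cl: no H
  2 × N: 2 H each → 4
  1 × C: 3 H
  1 × C: no H
  1 × O: 1 H
  1 × O: no H
  1 × S: 1 H
  Total hydrogens = 22.
Molecular formula: C11H22Cl2N2O2S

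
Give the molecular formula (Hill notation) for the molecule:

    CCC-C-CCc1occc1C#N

Heavy atoms from the SMILES: 11 C, 1 N, 1 O.
Implicit hydrogens by atom environment:
  5 × C: 2 H each → 10
  2 × C (aromatic): 1 H each → 2
  2 × C (aromatic): no H
  1 × C: 3 H
  1 × C: no H
  1 × N: no H
  1 × O (aromatic): no H
  Total hydrogens = 15.
Molecular formula: C11H15NO

C11H15NO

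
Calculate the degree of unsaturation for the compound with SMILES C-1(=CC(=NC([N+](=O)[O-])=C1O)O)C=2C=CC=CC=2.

Molecular formula from the SMILES: C11H8N2O4.
DoU = (2C + 2 + N − H − X)/2 = (2·11 + 2 + 2 − 8 − 0)/2 = 18/2 = 9.
(Structurally: 2 ring(s) + 7 π bond(s) = 9.)

9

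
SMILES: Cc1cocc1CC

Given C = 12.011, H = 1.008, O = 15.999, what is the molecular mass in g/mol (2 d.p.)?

Molecular formula: C7H10O.
M = 7×12.011 + 10×1.008 + 1×15.999 = 110.16 g/mol.

110.16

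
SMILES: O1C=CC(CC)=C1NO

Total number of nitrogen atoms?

The symbol for nitrogen appears 1 time in the SMILES.

1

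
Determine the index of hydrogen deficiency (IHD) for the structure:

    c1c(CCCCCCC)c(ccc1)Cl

Molecular formula from the SMILES: C13H19Cl.
DoU = (2C + 2 + N − H − X)/2 = (2·13 + 2 + 0 − 19 − 1)/2 = 8/2 = 4.
(Structurally: 1 ring(s) + 3 π bond(s) = 4.)

4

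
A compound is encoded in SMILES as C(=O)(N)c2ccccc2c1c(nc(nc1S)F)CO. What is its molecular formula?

Heavy atoms from the SMILES: 12 C, 1 F, 3 N, 2 O, 1 S.
Implicit hydrogens by atom environment:
  6 × C (aromatic): no H
  4 × C (aromatic): 1 H each → 4
  2 × N (aromatic): no H
  1 × C: 2 H
  1 × C: no H
  1 × F: no H
  1 × N: 2 H
  1 × O: 1 H
  1 × O: no H
  1 × S: 1 H
  Total hydrogens = 10.
Molecular formula: C12H10FN3O2S

C12H10FN3O2S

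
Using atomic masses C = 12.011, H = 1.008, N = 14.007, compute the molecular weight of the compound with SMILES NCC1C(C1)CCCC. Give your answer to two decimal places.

127.23

Molecular formula: C8H17N.
M = 8×12.011 + 17×1.008 + 1×14.007 = 127.23 g/mol.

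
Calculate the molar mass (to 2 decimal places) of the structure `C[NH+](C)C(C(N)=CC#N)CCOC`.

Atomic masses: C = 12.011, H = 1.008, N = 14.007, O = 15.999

Molecular formula: C9H18N3O+.
M = 9×12.011 + 18×1.008 + 3×14.007 + 1×15.999 = 184.26 g/mol.

184.26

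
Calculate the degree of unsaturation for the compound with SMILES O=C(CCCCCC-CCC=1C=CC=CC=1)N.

5

Molecular formula from the SMILES: C15H23NO.
DoU = (2C + 2 + N − H − X)/2 = (2·15 + 2 + 1 − 23 − 0)/2 = 10/2 = 5.
(Structurally: 1 ring(s) + 4 π bond(s) = 5.)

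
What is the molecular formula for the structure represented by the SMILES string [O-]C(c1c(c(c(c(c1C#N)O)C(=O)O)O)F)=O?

Heavy atoms from the SMILES: 9 C, 1 F, 1 N, 6 O.
Implicit hydrogens by atom environment:
  6 × C (aromatic): no H
  3 × C: no H
  3 × O: 1 H each → 3
  2 × O: no H
  1 × F: no H
  1 × N: no H
  1 × O (charge -1): no H
  Total hydrogens = 3.
Net charge -1.
Molecular formula: C9H3FNO6-

C9H3FNO6-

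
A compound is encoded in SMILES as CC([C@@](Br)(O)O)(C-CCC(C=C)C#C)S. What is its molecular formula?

Heavy atoms from the SMILES: 1 Br, 11 C, 2 O, 1 S.
Implicit hydrogens by atom environment:
  4 × C: 2 H each → 8
  3 × C: 1 H each → 3
  3 × C: no H
  2 × O: 1 H each → 2
  1 × Br: no H
  1 × C: 3 H
  1 × S: 1 H
  Total hydrogens = 17.
Molecular formula: C11H17BrO2S

C11H17BrO2S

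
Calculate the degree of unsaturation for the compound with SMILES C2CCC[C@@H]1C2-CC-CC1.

2

Molecular formula from the SMILES: C10H18.
DoU = (2C + 2 + N − H − X)/2 = (2·10 + 2 + 0 − 18 − 0)/2 = 4/2 = 2.
(Structurally: 2 ring(s) + 0 π bond(s) = 2.)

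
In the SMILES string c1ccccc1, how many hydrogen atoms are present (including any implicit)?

6

Hydrogens are implicit in SMILES; fill each atom to its normal valence:
  6 × C (aromatic): 1 H each → 6
  Total hydrogens = 6.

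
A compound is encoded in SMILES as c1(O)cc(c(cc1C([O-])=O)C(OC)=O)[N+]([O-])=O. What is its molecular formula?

C9H6NO7-

Heavy atoms from the SMILES: 9 C, 1 N, 7 O.
Implicit hydrogens by atom environment:
  4 × C (aromatic): no H
  4 × O: no H
  2 × C (aromatic): 1 H each → 2
  2 × C: no H
  2 × O (charge -1): no H
  1 × C: 3 H
  1 × N (charge +1): no H
  1 × O: 1 H
  Total hydrogens = 6.
Net charge -1.
Molecular formula: C9H6NO7-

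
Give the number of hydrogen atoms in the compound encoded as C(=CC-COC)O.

Hydrogens are implicit in SMILES; fill each atom to its normal valence:
  2 × C: 2 H each → 4
  2 × C: 1 H each → 2
  1 × C: 3 H
  1 × O: 1 H
  1 × O: no H
  Total hydrogens = 10.

10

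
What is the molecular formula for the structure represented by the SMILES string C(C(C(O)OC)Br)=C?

C5H9BrO2

Heavy atoms from the SMILES: 1 Br, 5 C, 2 O.
Implicit hydrogens by atom environment:
  3 × C: 1 H each → 3
  1 × Br: no H
  1 × C: 3 H
  1 × C: 2 H
  1 × O: 1 H
  1 × O: no H
  Total hydrogens = 9.
Molecular formula: C5H9BrO2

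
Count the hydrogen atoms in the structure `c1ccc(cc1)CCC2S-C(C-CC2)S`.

18

Hydrogens are implicit in SMILES; fill each atom to its normal valence:
  5 × C: 2 H each → 10
  5 × C (aromatic): 1 H each → 5
  2 × C: 1 H each → 2
  1 × C (aromatic): no H
  1 × S: 1 H
  1 × S: no H
  Total hydrogens = 18.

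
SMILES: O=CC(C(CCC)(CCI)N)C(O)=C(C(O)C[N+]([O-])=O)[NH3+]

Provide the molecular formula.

Heavy atoms from the SMILES: 12 C, 1 I, 3 N, 5 O.
Implicit hydrogens by atom environment:
  5 × C: 2 H each → 10
  3 × C: 1 H each → 3
  3 × C: no H
  2 × O: 1 H each → 2
  2 × O: no H
  1 × C: 3 H
  1 × I: no H
  1 × N (charge +1): 3 H
  1 × N: 2 H
  1 × N (charge +1): no H
  1 × O (charge -1): no H
  Total hydrogens = 23.
Net charge +1.
Molecular formula: C12H23IN3O5+

C12H23IN3O5+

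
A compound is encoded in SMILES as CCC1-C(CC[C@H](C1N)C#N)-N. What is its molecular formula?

C9H17N3

Heavy atoms from the SMILES: 9 C, 3 N.
Implicit hydrogens by atom environment:
  4 × C: 1 H each → 4
  3 × C: 2 H each → 6
  2 × N: 2 H each → 4
  1 × C: 3 H
  1 × C: no H
  1 × N: no H
  Total hydrogens = 17.
Molecular formula: C9H17N3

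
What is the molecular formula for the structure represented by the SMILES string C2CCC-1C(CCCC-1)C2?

Heavy atoms from the SMILES: 10 C.
Implicit hydrogens by atom environment:
  8 × C: 2 H each → 16
  2 × C: 1 H each → 2
  Total hydrogens = 18.
Molecular formula: C10H18

C10H18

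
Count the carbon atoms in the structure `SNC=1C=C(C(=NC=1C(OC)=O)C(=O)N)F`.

The symbol for carbon appears 8 times in the SMILES.

8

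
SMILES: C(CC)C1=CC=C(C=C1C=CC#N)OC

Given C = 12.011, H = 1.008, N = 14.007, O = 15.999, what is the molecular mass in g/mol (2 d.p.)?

201.27

Molecular formula: C13H15NO.
M = 13×12.011 + 15×1.008 + 1×14.007 + 1×15.999 = 201.27 g/mol.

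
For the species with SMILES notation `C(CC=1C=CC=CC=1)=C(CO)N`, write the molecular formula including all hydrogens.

Heavy atoms from the SMILES: 10 C, 1 N, 1 O.
Implicit hydrogens by atom environment:
  5 × C (aromatic): 1 H each → 5
  2 × C: 2 H each → 4
  1 × C: 1 H
  1 × C: no H
  1 × C (aromatic): no H
  1 × N: 2 H
  1 × O: 1 H
  Total hydrogens = 13.
Molecular formula: C10H13NO

C10H13NO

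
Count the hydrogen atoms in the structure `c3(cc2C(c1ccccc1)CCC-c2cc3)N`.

Hydrogens are implicit in SMILES; fill each atom to its normal valence:
  8 × C (aromatic): 1 H each → 8
  4 × C (aromatic): no H
  3 × C: 2 H each → 6
  1 × C: 1 H
  1 × N: 2 H
  Total hydrogens = 17.

17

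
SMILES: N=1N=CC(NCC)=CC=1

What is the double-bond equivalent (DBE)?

Molecular formula from the SMILES: C6H9N3.
DoU = (2C + 2 + N − H − X)/2 = (2·6 + 2 + 3 − 9 − 0)/2 = 8/2 = 4.
(Structurally: 1 ring(s) + 3 π bond(s) = 4.)

4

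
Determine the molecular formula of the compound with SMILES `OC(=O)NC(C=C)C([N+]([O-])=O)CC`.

C7H12N2O4

Heavy atoms from the SMILES: 7 C, 2 N, 4 O.
Implicit hydrogens by atom environment:
  3 × C: 1 H each → 3
  2 × C: 2 H each → 4
  2 × O: no H
  1 × C: 3 H
  1 × C: no H
  1 × N: 1 H
  1 × N (charge +1): no H
  1 × O: 1 H
  1 × O (charge -1): no H
  Total hydrogens = 12.
Molecular formula: C7H12N2O4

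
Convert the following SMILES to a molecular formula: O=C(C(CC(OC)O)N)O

C5H11NO4

Heavy atoms from the SMILES: 5 C, 1 N, 4 O.
Implicit hydrogens by atom environment:
  2 × C: 1 H each → 2
  2 × O: 1 H each → 2
  2 × O: no H
  1 × C: 3 H
  1 × C: 2 H
  1 × C: no H
  1 × N: 2 H
  Total hydrogens = 11.
Molecular formula: C5H11NO4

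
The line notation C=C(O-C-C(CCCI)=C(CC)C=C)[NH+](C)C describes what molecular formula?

Heavy atoms from the SMILES: 14 C, 1 I, 1 N, 1 O.
Implicit hydrogens by atom environment:
  7 × C: 2 H each → 14
  3 × C: 3 H each → 9
  3 × C: no H
  1 × C: 1 H
  1 × I: no H
  1 × N (charge +1): 1 H
  1 × O: no H
  Total hydrogens = 25.
Net charge +1.
Molecular formula: C14H25INO+

C14H25INO+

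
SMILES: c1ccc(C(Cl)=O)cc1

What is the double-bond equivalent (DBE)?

5

Molecular formula from the SMILES: C7H5ClO.
DoU = (2C + 2 + N − H − X)/2 = (2·7 + 2 + 0 − 5 − 1)/2 = 10/2 = 5.
(Structurally: 1 ring(s) + 4 π bond(s) = 5.)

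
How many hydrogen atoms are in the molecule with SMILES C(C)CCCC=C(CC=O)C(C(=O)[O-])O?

Hydrogens are implicit in SMILES; fill each atom to its normal valence:
  5 × C: 2 H each → 10
  3 × C: 1 H each → 3
  2 × C: no H
  2 × O: no H
  1 × C: 3 H
  1 × O: 1 H
  1 × O (charge -1): no H
  Total hydrogens = 17.

17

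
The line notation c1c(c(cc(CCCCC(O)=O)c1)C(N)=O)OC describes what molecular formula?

C13H17NO4

Heavy atoms from the SMILES: 13 C, 1 N, 4 O.
Implicit hydrogens by atom environment:
  4 × C: 2 H each → 8
  3 × C (aromatic): 1 H each → 3
  3 × C (aromatic): no H
  3 × O: no H
  2 × C: no H
  1 × C: 3 H
  1 × N: 2 H
  1 × O: 1 H
  Total hydrogens = 17.
Molecular formula: C13H17NO4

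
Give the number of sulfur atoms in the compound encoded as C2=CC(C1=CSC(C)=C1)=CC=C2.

The symbol for sulfur appears 1 time in the SMILES.

1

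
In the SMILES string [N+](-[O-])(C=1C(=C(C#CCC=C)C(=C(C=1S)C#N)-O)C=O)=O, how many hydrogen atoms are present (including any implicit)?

Hydrogens are implicit in SMILES; fill each atom to its normal valence:
  6 × C (aromatic): no H
  3 × C: no H
  2 × C: 2 H each → 4
  2 × C: 1 H each → 2
  2 × O: no H
  1 × N (charge +1): no H
  1 × N: no H
  1 × O: 1 H
  1 × O (charge -1): no H
  1 × S: 1 H
  Total hydrogens = 8.

8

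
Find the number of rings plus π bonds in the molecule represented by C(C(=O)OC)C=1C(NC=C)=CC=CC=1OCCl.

Molecular formula from the SMILES: C12H14ClNO3.
DoU = (2C + 2 + N − H − X)/2 = (2·12 + 2 + 1 − 14 − 1)/2 = 12/2 = 6.
(Structurally: 1 ring(s) + 5 π bond(s) = 6.)

6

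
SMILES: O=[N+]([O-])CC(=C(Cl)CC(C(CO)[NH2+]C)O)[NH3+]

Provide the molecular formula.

[C8H18ClN3O4]2+

Heavy atoms from the SMILES: 8 C, 1 Cl, 3 N, 4 O.
Implicit hydrogens by atom environment:
  3 × C: 2 H each → 6
  2 × C: 1 H each → 2
  2 × C: no H
  2 × O: 1 H each → 2
  1 × C: 3 H
  1 × Cl: no H
  1 × N (charge +1): 3 H
  1 × N (charge +1): 2 H
  1 × N (charge +1): no H
  1 × O: no H
  1 × O (charge -1): no H
  Total hydrogens = 18.
Net charge +2.
Molecular formula: [C8H18ClN3O4]2+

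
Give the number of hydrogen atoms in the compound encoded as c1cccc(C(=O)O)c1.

Hydrogens are implicit in SMILES; fill each atom to its normal valence:
  5 × C (aromatic): 1 H each → 5
  1 × C (aromatic): no H
  1 × C: no H
  1 × O: 1 H
  1 × O: no H
  Total hydrogens = 6.

6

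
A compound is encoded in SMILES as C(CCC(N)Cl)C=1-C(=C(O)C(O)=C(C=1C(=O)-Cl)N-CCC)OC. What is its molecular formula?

Heavy atoms from the SMILES: 15 C, 2 Cl, 2 N, 4 O.
Implicit hydrogens by atom environment:
  6 × C (aromatic): no H
  5 × C: 2 H each → 10
  2 × C: 3 H each → 6
  2 × Cl: no H
  2 × O: 1 H each → 2
  2 × O: no H
  1 × C: 1 H
  1 × C: no H
  1 × N: 2 H
  1 × N: 1 H
  Total hydrogens = 22.
Molecular formula: C15H22Cl2N2O4

C15H22Cl2N2O4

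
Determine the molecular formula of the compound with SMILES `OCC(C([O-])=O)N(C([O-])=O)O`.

[C4H5NO6]2-

Heavy atoms from the SMILES: 4 C, 1 N, 6 O.
Implicit hydrogens by atom environment:
  2 × C: no H
  2 × O: 1 H each → 2
  2 × O: no H
  2 × O (charge -1): no H
  1 × C: 2 H
  1 × C: 1 H
  1 × N: no H
  Total hydrogens = 5.
Net charge -2.
Molecular formula: [C4H5NO6]2-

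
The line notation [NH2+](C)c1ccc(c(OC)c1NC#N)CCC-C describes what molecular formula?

Heavy atoms from the SMILES: 13 C, 3 N, 1 O.
Implicit hydrogens by atom environment:
  4 × C (aromatic): no H
  3 × C: 3 H each → 9
  3 × C: 2 H each → 6
  2 × C (aromatic): 1 H each → 2
  1 × C: no H
  1 × N (charge +1): 2 H
  1 × N: 1 H
  1 × N: no H
  1 × O: no H
  Total hydrogens = 20.
Net charge +1.
Molecular formula: C13H20N3O+

C13H20N3O+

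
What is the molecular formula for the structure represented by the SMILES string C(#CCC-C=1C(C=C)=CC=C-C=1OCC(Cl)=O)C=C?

C16H15ClO2

Heavy atoms from the SMILES: 16 C, 1 Cl, 2 O.
Implicit hydrogens by atom environment:
  5 × C: 2 H each → 10
  3 × C (aromatic): 1 H each → 3
  3 × C (aromatic): no H
  3 × C: no H
  2 × C: 1 H each → 2
  2 × O: no H
  1 × Cl: no H
  Total hydrogens = 15.
Molecular formula: C16H15ClO2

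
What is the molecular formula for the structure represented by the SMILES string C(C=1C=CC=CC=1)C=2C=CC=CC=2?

Heavy atoms from the SMILES: 13 C.
Implicit hydrogens by atom environment:
  10 × C (aromatic): 1 H each → 10
  2 × C (aromatic): no H
  1 × C: 2 H
  Total hydrogens = 12.
Molecular formula: C13H12

C13H12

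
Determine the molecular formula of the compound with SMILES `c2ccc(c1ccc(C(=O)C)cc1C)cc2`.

C15H14O

Heavy atoms from the SMILES: 15 C, 1 O.
Implicit hydrogens by atom environment:
  8 × C (aromatic): 1 H each → 8
  4 × C (aromatic): no H
  2 × C: 3 H each → 6
  1 × C: no H
  1 × O: no H
  Total hydrogens = 14.
Molecular formula: C15H14O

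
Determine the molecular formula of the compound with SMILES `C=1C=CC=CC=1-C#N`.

C7H5N

Heavy atoms from the SMILES: 7 C, 1 N.
Implicit hydrogens by atom environment:
  5 × C (aromatic): 1 H each → 5
  1 × C (aromatic): no H
  1 × C: no H
  1 × N: no H
  Total hydrogens = 5.
Molecular formula: C7H5N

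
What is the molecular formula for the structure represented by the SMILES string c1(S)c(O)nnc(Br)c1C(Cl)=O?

Heavy atoms from the SMILES: 1 Br, 5 C, 1 Cl, 2 N, 2 O, 1 S.
Implicit hydrogens by atom environment:
  4 × C (aromatic): no H
  2 × N (aromatic): no H
  1 × Br: no H
  1 × C: no H
  1 × Cl: no H
  1 × O: 1 H
  1 × O: no H
  1 × S: 1 H
  Total hydrogens = 2.
Molecular formula: C5H2BrClN2O2S

C5H2BrClN2O2S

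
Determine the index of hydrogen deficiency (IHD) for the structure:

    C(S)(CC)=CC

1

Molecular formula from the SMILES: C5H10S.
DoU = (2C + 2 + N − H − X)/2 = (2·5 + 2 + 0 − 10 − 0)/2 = 2/2 = 1.
(Structurally: 0 ring(s) + 1 π bond(s) = 1.)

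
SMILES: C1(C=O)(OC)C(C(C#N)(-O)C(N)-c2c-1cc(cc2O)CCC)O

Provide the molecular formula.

Heavy atoms from the SMILES: 16 C, 2 N, 5 O.
Implicit hydrogens by atom environment:
  4 × C (aromatic): no H
  3 × C: 1 H each → 3
  3 × C: no H
  3 × O: 1 H each → 3
  2 × C: 3 H each → 6
  2 × C: 2 H each → 4
  2 × C (aromatic): 1 H each → 2
  2 × O: no H
  1 × N: 2 H
  1 × N: no H
  Total hydrogens = 20.
Molecular formula: C16H20N2O5

C16H20N2O5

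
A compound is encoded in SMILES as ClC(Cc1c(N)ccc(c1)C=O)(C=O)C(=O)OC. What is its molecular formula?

C12H12ClNO4

Heavy atoms from the SMILES: 12 C, 1 Cl, 1 N, 4 O.
Implicit hydrogens by atom environment:
  4 × O: no H
  3 × C (aromatic): 1 H each → 3
  3 × C (aromatic): no H
  2 × C: 1 H each → 2
  2 × C: no H
  1 × C: 3 H
  1 × C: 2 H
  1 × Cl: no H
  1 × N: 2 H
  Total hydrogens = 12.
Molecular formula: C12H12ClNO4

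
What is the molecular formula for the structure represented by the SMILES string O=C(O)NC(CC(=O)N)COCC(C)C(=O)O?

Heavy atoms from the SMILES: 9 C, 2 N, 6 O.
Implicit hydrogens by atom environment:
  4 × O: no H
  3 × C: 2 H each → 6
  3 × C: no H
  2 × C: 1 H each → 2
  2 × O: 1 H each → 2
  1 × C: 3 H
  1 × N: 2 H
  1 × N: 1 H
  Total hydrogens = 16.
Molecular formula: C9H16N2O6

C9H16N2O6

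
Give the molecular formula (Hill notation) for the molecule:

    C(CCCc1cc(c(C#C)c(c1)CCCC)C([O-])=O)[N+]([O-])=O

Heavy atoms from the SMILES: 17 C, 1 N, 4 O.
Implicit hydrogens by atom environment:
  7 × C: 2 H each → 14
  4 × C (aromatic): no H
  2 × C (aromatic): 1 H each → 2
  2 × C: no H
  2 × O: no H
  2 × O (charge -1): no H
  1 × C: 3 H
  1 × C: 1 H
  1 × N (charge +1): no H
  Total hydrogens = 20.
Net charge -1.
Molecular formula: C17H20NO4-

C17H20NO4-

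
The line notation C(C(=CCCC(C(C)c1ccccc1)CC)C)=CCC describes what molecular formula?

C20H30

Heavy atoms from the SMILES: 20 C.
Implicit hydrogens by atom environment:
  5 × C: 1 H each → 5
  5 × C (aromatic): 1 H each → 5
  4 × C: 3 H each → 12
  4 × C: 2 H each → 8
  1 × C: no H
  1 × C (aromatic): no H
  Total hydrogens = 30.
Molecular formula: C20H30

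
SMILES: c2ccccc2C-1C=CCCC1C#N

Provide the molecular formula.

C13H13N

Heavy atoms from the SMILES: 13 C, 1 N.
Implicit hydrogens by atom environment:
  5 × C (aromatic): 1 H each → 5
  4 × C: 1 H each → 4
  2 × C: 2 H each → 4
  1 × C: no H
  1 × C (aromatic): no H
  1 × N: no H
  Total hydrogens = 13.
Molecular formula: C13H13N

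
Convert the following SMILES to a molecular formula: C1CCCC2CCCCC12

Heavy atoms from the SMILES: 10 C.
Implicit hydrogens by atom environment:
  8 × C: 2 H each → 16
  2 × C: 1 H each → 2
  Total hydrogens = 18.
Molecular formula: C10H18

C10H18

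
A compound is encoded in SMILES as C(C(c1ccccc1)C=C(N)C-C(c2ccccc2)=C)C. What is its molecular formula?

C20H23N

Heavy atoms from the SMILES: 20 C, 1 N.
Implicit hydrogens by atom environment:
  10 × C (aromatic): 1 H each → 10
  3 × C: 2 H each → 6
  2 × C: 1 H each → 2
  2 × C: no H
  2 × C (aromatic): no H
  1 × C: 3 H
  1 × N: 2 H
  Total hydrogens = 23.
Molecular formula: C20H23N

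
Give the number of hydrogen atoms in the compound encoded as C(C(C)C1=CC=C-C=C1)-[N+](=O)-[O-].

Hydrogens are implicit in SMILES; fill each atom to its normal valence:
  5 × C (aromatic): 1 H each → 5
  1 × C: 3 H
  1 × C: 2 H
  1 × C: 1 H
  1 × C (aromatic): no H
  1 × N (charge +1): no H
  1 × O: no H
  1 × O (charge -1): no H
  Total hydrogens = 11.

11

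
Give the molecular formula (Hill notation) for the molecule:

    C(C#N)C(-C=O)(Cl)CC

Heavy atoms from the SMILES: 6 C, 1 Cl, 1 N, 1 O.
Implicit hydrogens by atom environment:
  2 × C: 2 H each → 4
  2 × C: no H
  1 × C: 3 H
  1 × C: 1 H
  1 × Cl: no H
  1 × N: no H
  1 × O: no H
  Total hydrogens = 8.
Molecular formula: C6H8ClNO

C6H8ClNO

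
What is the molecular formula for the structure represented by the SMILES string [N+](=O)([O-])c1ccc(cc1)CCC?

C9H11NO2

Heavy atoms from the SMILES: 9 C, 1 N, 2 O.
Implicit hydrogens by atom environment:
  4 × C (aromatic): 1 H each → 4
  2 × C: 2 H each → 4
  2 × C (aromatic): no H
  1 × C: 3 H
  1 × N (charge +1): no H
  1 × O: no H
  1 × O (charge -1): no H
  Total hydrogens = 11.
Molecular formula: C9H11NO2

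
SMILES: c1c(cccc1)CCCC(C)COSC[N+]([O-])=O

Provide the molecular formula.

C13H19NO3S

Heavy atoms from the SMILES: 13 C, 1 N, 3 O, 1 S.
Implicit hydrogens by atom environment:
  5 × C: 2 H each → 10
  5 × C (aromatic): 1 H each → 5
  2 × O: no H
  1 × C: 3 H
  1 × C: 1 H
  1 × C (aromatic): no H
  1 × N (charge +1): no H
  1 × O (charge -1): no H
  1 × S: no H
  Total hydrogens = 19.
Molecular formula: C13H19NO3S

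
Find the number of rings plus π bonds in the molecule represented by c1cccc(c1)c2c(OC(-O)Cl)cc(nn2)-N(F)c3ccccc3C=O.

Molecular formula from the SMILES: C18H13ClFN3O3.
DoU = (2C + 2 + N − H − X)/2 = (2·18 + 2 + 3 − 13 − 2)/2 = 26/2 = 13.
(Structurally: 3 ring(s) + 10 π bond(s) = 13.)

13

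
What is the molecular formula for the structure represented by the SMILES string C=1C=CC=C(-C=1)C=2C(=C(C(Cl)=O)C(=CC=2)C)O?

C14H11ClO2

Heavy atoms from the SMILES: 14 C, 1 Cl, 2 O.
Implicit hydrogens by atom environment:
  7 × C (aromatic): 1 H each → 7
  5 × C (aromatic): no H
  1 × C: 3 H
  1 × C: no H
  1 × Cl: no H
  1 × O: 1 H
  1 × O: no H
  Total hydrogens = 11.
Molecular formula: C14H11ClO2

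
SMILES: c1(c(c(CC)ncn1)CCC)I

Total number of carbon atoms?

9

The symbol for carbon appears 9 times in the SMILES. Lowercase c denotes aromatic carbon and counts toward C.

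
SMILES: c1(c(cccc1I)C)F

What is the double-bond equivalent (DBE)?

Molecular formula from the SMILES: C7H6FI.
DoU = (2C + 2 + N − H − X)/2 = (2·7 + 2 + 0 − 6 − 2)/2 = 8/2 = 4.
(Structurally: 1 ring(s) + 3 π bond(s) = 4.)

4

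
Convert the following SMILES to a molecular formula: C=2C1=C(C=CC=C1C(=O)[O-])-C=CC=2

C11H7O2-

Heavy atoms from the SMILES: 11 C, 2 O.
Implicit hydrogens by atom environment:
  7 × C (aromatic): 1 H each → 7
  3 × C (aromatic): no H
  1 × C: no H
  1 × O: no H
  1 × O (charge -1): no H
  Total hydrogens = 7.
Net charge -1.
Molecular formula: C11H7O2-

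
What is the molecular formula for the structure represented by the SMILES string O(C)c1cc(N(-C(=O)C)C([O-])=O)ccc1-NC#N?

Heavy atoms from the SMILES: 11 C, 3 N, 4 O.
Implicit hydrogens by atom environment:
  3 × C (aromatic): 1 H each → 3
  3 × C (aromatic): no H
  3 × C: no H
  3 × O: no H
  2 × C: 3 H each → 6
  2 × N: no H
  1 × N: 1 H
  1 × O (charge -1): no H
  Total hydrogens = 10.
Net charge -1.
Molecular formula: C11H10N3O4-

C11H10N3O4-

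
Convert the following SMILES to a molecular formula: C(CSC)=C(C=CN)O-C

Heavy atoms from the SMILES: 7 C, 1 N, 1 O, 1 S.
Implicit hydrogens by atom environment:
  3 × C: 1 H each → 3
  2 × C: 3 H each → 6
  1 × C: 2 H
  1 × C: no H
  1 × N: 2 H
  1 × O: no H
  1 × S: no H
  Total hydrogens = 13.
Molecular formula: C7H13NOS

C7H13NOS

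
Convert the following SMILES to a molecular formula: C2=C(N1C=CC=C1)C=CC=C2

C10H9N

Heavy atoms from the SMILES: 10 C, 1 N.
Implicit hydrogens by atom environment:
  9 × C (aromatic): 1 H each → 9
  1 × C (aromatic): no H
  1 × N (aromatic): no H
  Total hydrogens = 9.
Molecular formula: C10H9N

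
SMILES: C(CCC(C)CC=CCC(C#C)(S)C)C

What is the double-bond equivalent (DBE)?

3

Molecular formula from the SMILES: C14H24S.
DoU = (2C + 2 + N − H − X)/2 = (2·14 + 2 + 0 − 24 − 0)/2 = 6/2 = 3.
(Structurally: 0 ring(s) + 3 π bond(s) = 3.)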